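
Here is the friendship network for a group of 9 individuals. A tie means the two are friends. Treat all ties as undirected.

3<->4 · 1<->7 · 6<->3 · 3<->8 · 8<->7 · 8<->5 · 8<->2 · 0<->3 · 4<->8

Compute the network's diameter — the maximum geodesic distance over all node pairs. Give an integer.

Eccentricity of each node (its greatest distance to any other): 0:4, 1:4, 2:3, 3:3, 4:3, 5:3, 6:4, 7:3, 8:2.
The maximum eccentricity is 4, realized for instance by the pair 0–1 via 0 – 3 – 8 – 7 – 1. So the diameter is 4.

4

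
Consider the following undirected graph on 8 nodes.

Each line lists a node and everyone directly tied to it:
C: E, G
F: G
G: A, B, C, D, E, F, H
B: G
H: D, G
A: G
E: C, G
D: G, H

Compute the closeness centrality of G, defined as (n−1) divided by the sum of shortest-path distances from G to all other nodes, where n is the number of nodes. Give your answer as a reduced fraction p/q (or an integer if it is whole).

1

Distances from G: A:1, B:1, C:1, D:1, E:1, F:1, H:1. Sum = 7.
n = 8, so closeness = 7/7 = 1.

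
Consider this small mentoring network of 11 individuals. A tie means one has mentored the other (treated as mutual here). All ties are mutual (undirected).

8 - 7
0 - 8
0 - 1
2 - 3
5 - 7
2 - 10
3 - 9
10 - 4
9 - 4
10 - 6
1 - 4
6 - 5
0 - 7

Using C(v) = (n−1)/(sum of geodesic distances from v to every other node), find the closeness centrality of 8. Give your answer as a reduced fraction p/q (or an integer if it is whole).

Distances from 8: 0:1, 1:2, 2:5, 3:5, 4:3, 5:2, 6:3, 7:1, 9:4, 10:4. Sum = 30.
n = 11, so closeness = 10/30 = 1/3.

1/3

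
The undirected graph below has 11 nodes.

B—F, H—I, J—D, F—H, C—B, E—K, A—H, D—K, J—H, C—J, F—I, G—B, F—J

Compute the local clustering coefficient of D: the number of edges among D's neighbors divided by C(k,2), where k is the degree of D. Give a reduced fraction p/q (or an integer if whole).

D's neighbors: J and K (k = 2).
Possible neighbor pairs: C(2,2) = 1. Edges among them: none → e = 0.
Clustering(D) = 0/1.

0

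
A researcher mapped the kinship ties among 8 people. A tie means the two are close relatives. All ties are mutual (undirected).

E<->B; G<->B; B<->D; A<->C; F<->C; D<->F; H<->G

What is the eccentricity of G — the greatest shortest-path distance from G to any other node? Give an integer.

5

Distances from G: A:5, B:1, C:4, D:2, E:2, F:3, H:1.
The largest is 5 (to A), so the eccentricity of G is 5.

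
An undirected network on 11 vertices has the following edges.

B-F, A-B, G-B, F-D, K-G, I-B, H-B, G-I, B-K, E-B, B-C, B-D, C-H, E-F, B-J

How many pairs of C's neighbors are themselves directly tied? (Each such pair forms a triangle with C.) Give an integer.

C's neighbors: B and H.
Neighbor pairs that are themselves tied: C–B–H. Each forms one triangle with C, for 1 in total.

1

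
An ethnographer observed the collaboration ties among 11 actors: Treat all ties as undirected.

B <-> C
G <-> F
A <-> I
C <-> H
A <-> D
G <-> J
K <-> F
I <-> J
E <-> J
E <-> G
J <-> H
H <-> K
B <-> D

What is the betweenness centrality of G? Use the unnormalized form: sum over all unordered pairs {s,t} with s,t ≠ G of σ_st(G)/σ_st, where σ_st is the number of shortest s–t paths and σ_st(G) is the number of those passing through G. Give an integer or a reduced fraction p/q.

Pairs whose geodesics pass through G — F–D: 1/2; F–A: 1; F–I: 1; F–J: 1; F–E: 1; K–E: 1/2.
All other pairs contribute 0.
Summing the contributions gives betweenness(G) = 5.

5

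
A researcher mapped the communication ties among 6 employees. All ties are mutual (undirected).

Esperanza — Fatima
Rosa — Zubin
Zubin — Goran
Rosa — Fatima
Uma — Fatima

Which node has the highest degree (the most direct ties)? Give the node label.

Fatima

Degrees — Esperanza:1, Fatima:3, Goran:1, Rosa:2, Uma:1, Zubin:2.
The maximum is 3, attained only by Fatima.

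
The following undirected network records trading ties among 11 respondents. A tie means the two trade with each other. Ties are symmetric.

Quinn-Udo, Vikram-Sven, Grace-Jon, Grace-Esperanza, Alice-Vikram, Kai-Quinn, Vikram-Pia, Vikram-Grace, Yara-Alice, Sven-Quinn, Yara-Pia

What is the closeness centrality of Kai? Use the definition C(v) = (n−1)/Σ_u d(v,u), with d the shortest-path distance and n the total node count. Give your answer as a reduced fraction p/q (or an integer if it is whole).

Distances from Kai: Alice:4, Esperanza:5, Grace:4, Jon:5, Pia:4, Quinn:1, Sven:2, Udo:2, Vikram:3, Yara:5. Sum = 35.
n = 11, so closeness = 10/35 = 2/7.

2/7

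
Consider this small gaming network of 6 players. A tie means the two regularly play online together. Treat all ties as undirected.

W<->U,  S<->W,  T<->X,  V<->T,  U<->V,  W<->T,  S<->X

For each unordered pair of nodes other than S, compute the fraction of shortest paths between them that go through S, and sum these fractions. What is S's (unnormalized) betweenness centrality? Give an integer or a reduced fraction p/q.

5/6

Pairs whose geodesics pass through S — W–X: 1/2; X–U: 1/3.
All other pairs contribute 0.
Summing the contributions gives betweenness(S) = 5/6.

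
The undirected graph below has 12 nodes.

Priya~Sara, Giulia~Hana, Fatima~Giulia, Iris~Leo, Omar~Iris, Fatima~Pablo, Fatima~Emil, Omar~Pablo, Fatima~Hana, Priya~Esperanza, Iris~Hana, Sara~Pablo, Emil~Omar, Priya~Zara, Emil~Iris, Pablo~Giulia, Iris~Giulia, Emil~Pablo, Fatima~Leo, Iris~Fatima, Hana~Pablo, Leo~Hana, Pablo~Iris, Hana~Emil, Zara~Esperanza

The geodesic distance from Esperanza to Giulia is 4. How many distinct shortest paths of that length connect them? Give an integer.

The shortest distance is 4, and the only length-4 path is Esperanza–Priya–Sara–Pablo–Giulia. So there is exactly 1 shortest path.

1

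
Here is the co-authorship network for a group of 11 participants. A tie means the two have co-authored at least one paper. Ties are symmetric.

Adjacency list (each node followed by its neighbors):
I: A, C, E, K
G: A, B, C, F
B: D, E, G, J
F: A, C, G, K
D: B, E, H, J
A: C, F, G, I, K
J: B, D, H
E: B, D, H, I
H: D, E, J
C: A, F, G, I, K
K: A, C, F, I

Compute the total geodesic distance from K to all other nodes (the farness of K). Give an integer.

21

Distances from K: A:1, B:3, C:1, D:3, E:2, F:1, G:2, H:3, I:1, J:4.
Sum = 1 + 3 + 1 + 3 + 2 + 1 + 2 + 3 + 1 + 4 = 21.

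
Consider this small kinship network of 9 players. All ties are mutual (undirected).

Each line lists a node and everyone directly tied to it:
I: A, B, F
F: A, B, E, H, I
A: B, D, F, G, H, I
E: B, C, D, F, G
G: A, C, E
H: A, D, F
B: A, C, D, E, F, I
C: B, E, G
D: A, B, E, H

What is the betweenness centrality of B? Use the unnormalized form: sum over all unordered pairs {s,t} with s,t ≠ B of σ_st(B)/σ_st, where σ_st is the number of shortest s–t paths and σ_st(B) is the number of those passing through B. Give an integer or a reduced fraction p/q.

9/2

Pairs whose geodesics pass through B — H–C: 3/6; E–I: 1/2; E–A: 1/4; I–C: 1; I–D: 1/2; C–A: 1/2; C–F: 1/2; C–D: 1/2; F–D: 1/4.
All other pairs contribute 0.
Summing the contributions gives betweenness(B) = 9/2.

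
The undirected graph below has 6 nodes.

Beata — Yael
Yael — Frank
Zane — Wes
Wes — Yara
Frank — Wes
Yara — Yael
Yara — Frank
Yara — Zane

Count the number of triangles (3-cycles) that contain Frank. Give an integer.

Frank's neighbors: Wes, Yael, and Yara.
Neighbor pairs that are themselves tied: Frank–Wes–Yara; Frank–Yael–Yara. Each forms one triangle with Frank, for 2 in total.

2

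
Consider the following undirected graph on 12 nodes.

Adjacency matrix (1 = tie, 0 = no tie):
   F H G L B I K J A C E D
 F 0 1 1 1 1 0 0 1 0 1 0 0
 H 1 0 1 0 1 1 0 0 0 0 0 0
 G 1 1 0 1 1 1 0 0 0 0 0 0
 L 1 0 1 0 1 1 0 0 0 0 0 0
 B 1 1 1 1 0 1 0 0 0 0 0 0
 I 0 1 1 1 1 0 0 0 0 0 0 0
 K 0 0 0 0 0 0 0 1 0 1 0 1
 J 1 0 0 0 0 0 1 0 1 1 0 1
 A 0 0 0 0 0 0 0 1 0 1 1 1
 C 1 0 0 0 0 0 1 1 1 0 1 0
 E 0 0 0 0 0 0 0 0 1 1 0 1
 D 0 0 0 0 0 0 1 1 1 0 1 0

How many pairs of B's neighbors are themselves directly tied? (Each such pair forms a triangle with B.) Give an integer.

B's neighbors: F, G, H, I, and L.
Neighbor pairs that are themselves tied: B–F–G; B–F–H; B–F–L; B–G–H; B–G–I; B–G–L; B–H–I; B–I–L. Each forms one triangle with B, for 8 in total.

8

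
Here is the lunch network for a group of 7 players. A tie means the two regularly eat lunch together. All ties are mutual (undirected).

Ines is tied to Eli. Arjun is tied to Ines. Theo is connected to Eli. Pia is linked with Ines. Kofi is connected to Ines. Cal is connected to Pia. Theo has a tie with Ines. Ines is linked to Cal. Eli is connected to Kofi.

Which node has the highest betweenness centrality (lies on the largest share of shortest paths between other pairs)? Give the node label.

Unnormalized betweenness of each node: Arjun:0, Cal:0, Eli:1/2, Ines:23/2, Kofi:0, Pia:0, Theo:0.
Ines has the largest value, 23/2, making it the main broker — the node through which the most shortest paths run.

Ines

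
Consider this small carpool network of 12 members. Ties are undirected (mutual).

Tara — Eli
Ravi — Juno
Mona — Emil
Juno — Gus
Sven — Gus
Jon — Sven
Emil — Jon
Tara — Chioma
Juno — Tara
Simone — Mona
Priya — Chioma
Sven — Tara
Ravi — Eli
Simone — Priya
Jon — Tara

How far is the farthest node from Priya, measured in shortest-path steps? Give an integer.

Distances from Priya: Chioma:1, Eli:3, Emil:3, Gus:4, Jon:3, Juno:3, Mona:2, Ravi:4, Simone:1, Sven:3, Tara:2.
The largest is 4 (to Gus and Ravi), so the eccentricity of Priya is 4.

4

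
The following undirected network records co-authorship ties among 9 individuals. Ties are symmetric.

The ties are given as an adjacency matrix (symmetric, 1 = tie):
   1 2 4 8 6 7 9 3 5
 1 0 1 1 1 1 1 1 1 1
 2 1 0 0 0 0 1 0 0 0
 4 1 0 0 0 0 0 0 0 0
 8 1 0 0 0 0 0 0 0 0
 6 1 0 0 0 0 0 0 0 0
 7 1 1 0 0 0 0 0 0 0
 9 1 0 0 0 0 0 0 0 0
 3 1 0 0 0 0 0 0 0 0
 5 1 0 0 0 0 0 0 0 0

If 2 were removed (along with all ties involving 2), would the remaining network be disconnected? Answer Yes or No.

No

Even without 2, every remaining node can still reach every other (the residual graph is connected), so 2 is not a cut vertex.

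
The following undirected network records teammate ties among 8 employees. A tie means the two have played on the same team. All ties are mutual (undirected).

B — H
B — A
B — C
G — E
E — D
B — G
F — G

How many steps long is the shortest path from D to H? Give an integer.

One shortest route is D – E – G – B – H, which uses 4 edges, and at distance 3 from D we only reach {B, F}, which does not include H. So d(D,H) = 4.

4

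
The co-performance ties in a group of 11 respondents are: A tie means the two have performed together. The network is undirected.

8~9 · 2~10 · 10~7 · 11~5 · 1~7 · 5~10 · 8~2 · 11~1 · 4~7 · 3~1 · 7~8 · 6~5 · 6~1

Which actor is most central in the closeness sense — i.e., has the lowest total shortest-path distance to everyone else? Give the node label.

Farness (sum of distances to all others) for each node — 1:18, 2:24, 3:27, 4:25, 5:22, 6:23, 7:16, 8:21, 9:30, 10:19, 11:23.
The smallest farness is 16, for 7, so 7 has the highest closeness.

7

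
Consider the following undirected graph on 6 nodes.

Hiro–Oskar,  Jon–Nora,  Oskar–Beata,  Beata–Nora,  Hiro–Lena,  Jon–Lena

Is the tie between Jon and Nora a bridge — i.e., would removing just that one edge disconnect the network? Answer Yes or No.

No

Even without that edge, Jon still reaches Nora via Jon – Lena – Hiro – Oskar – Beata – Nora, so the network stays connected. Not a bridge.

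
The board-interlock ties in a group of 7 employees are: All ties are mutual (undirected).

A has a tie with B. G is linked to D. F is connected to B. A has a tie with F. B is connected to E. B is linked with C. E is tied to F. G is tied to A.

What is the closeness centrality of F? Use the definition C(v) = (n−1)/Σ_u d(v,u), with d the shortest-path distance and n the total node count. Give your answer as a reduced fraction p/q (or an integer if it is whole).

3/5

Distances from F: A:1, B:1, C:2, D:3, E:1, G:2. Sum = 10.
n = 7, so closeness = 6/10 = 3/5.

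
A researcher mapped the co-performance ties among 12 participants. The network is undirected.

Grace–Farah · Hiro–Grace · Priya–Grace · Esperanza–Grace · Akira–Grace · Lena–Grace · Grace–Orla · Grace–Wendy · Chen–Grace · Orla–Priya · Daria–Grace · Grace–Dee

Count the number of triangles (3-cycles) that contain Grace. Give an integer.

1

Grace's neighbors: Akira, Chen, Daria, Dee, Esperanza, Farah, Hiro, Lena, Orla, Priya, and Wendy.
Neighbor pairs that are themselves tied: Grace–Orla–Priya. Each forms one triangle with Grace, for 1 in total.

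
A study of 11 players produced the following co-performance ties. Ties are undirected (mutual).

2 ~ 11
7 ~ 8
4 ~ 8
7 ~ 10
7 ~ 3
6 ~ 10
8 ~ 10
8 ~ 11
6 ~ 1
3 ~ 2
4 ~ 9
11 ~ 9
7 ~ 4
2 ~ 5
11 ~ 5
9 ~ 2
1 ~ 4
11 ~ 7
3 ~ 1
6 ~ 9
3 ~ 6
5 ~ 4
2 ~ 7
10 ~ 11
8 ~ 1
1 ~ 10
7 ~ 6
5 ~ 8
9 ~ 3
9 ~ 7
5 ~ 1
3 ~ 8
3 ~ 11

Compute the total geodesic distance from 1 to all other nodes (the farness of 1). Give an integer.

14

Distances from 1: 2:2, 3:1, 4:1, 5:1, 6:1, 7:2, 8:1, 9:2, 10:1, 11:2.
Sum = 2 + 1 + 1 + 1 + 1 + 2 + 1 + 2 + 1 + 2 = 14.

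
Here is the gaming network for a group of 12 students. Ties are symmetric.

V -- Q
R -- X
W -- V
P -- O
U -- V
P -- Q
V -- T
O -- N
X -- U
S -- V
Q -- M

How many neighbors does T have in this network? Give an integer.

1

T is directly tied to V. That is 1 neighbor, so the degree of T is 1.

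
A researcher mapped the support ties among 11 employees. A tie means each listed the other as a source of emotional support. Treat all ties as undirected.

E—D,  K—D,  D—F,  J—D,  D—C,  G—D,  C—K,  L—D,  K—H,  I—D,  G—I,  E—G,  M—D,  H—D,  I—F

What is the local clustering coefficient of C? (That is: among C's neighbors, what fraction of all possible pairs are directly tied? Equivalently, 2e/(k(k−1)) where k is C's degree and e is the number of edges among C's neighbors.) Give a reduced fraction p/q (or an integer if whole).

C's neighbors: D and K (k = 2).
Possible neighbor pairs: C(2,2) = 1. Edges among them: D–K → e = 1.
Clustering(C) = 1/1.

1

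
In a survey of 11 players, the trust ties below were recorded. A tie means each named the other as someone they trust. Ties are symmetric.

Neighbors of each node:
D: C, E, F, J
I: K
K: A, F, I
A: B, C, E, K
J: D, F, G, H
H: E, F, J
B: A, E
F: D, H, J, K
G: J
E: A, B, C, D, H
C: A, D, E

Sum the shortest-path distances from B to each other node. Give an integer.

Distances from B: A:1, C:2, D:2, E:1, F:3, G:4, H:2, I:3, J:3, K:2.
Sum = 1 + 2 + 2 + 1 + 3 + 4 + 2 + 3 + 3 + 2 = 23.

23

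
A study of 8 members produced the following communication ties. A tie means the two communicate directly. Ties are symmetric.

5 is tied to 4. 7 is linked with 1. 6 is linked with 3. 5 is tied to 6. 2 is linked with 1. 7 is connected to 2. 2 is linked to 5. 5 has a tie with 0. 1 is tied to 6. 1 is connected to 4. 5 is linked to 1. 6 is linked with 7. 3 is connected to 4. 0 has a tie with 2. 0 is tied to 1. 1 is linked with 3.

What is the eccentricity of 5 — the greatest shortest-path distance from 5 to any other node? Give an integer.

Distances from 5: 0:1, 1:1, 2:1, 3:2, 4:1, 6:1, 7:2.
The largest is 2 (to 7 and 3), so the eccentricity of 5 is 2.

2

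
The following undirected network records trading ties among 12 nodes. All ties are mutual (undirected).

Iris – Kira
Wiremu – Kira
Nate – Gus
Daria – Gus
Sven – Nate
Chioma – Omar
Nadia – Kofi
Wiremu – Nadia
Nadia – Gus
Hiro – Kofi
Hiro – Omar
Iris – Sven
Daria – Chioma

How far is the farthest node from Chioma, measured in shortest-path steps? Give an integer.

5

Distances from Chioma: Daria:1, Gus:2, Hiro:2, Iris:5, Kira:5, Kofi:3, Nadia:3, Nate:3, Omar:1, Sven:4, Wiremu:4.
The largest is 5 (to Iris and Kira), so the eccentricity of Chioma is 5.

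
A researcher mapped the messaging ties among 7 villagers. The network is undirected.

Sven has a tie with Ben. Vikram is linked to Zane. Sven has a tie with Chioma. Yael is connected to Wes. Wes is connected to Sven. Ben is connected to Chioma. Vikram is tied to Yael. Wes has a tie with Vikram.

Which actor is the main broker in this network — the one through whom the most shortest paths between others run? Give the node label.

Wes

Unnormalized betweenness of each node: Ben:0, Chioma:0, Sven:8, Vikram:5, Wes:9, Yael:0, Zane:0.
Wes has the largest value, 9, making it the main broker — the node through which the most shortest paths run.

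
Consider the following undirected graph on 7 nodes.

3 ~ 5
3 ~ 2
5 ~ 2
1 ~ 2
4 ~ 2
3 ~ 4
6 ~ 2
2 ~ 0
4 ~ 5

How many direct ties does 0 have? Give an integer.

1

0 is directly tied to 2. That is 1 neighbor, so the degree of 0 is 1.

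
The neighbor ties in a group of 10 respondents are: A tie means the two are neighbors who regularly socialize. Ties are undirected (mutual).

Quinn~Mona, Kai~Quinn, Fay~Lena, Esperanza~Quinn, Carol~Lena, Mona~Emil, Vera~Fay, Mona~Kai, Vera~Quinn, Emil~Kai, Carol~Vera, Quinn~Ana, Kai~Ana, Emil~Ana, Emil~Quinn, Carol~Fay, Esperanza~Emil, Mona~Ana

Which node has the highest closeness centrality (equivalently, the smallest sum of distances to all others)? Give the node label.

Quinn

Farness (sum of distances to all others) for each node — Ana:18, Carol:20, Emil:17, Esperanza:20, Fay:20, Kai:18, Lena:27, Mona:18, Quinn:13, Vera:15.
The smallest farness is 13, for Quinn, so Quinn has the highest closeness.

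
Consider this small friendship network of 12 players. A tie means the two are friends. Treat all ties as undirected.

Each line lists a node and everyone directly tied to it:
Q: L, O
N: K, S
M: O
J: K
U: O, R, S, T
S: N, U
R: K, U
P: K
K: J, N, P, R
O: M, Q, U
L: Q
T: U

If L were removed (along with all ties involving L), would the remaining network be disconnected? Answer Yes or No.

No

Even without L, every remaining node can still reach every other (the residual graph is connected), so L is not a cut vertex.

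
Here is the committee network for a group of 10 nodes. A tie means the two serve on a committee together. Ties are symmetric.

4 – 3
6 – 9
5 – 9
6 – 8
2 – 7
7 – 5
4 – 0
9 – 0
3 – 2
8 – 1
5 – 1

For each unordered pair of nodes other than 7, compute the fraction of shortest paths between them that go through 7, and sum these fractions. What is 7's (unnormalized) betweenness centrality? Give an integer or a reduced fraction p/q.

Pairs whose geodesics pass through 7 — 5–2: 1; 5–3: 1; 2–9: 1; 2–6: 1; 2–8: 1; 2–1: 1; 3–8: 1/2; 3–1: 1.
All other pairs contribute 0.
Summing the contributions gives betweenness(7) = 15/2.

15/2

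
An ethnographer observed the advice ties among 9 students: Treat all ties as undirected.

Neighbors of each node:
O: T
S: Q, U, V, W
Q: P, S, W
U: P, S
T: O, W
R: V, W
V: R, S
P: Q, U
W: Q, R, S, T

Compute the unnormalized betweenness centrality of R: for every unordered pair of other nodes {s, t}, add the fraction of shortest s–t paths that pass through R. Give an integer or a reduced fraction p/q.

3/2

Pairs whose geodesics pass through R — T–V: 1/2; W–V: 1/2; V–O: 1/2.
All other pairs contribute 0.
Summing the contributions gives betweenness(R) = 3/2.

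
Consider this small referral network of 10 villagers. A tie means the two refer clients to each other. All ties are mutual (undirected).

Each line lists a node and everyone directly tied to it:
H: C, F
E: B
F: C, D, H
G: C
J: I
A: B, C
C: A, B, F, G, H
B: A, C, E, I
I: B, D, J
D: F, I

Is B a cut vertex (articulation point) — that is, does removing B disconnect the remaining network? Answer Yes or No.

Yes

Removing B leaves {A, C, D, F, G, H, I, and J} with no path to {E}, so the network splits into 2 components. B is a cut vertex.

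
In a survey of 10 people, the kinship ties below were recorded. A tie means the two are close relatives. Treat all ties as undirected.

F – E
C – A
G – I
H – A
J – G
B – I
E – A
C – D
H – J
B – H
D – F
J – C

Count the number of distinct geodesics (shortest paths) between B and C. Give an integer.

2

The shortest distance is 3. The length-3 paths are: B–H–J–C; B–H–A–C.
That gives 2 distinct shortest paths.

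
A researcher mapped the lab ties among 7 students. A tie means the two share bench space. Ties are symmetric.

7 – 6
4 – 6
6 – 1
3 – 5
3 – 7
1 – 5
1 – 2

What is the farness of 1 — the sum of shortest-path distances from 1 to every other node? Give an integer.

9

Distances from 1: 2:1, 3:2, 4:2, 5:1, 6:1, 7:2.
Sum = 1 + 2 + 2 + 1 + 1 + 2 = 9.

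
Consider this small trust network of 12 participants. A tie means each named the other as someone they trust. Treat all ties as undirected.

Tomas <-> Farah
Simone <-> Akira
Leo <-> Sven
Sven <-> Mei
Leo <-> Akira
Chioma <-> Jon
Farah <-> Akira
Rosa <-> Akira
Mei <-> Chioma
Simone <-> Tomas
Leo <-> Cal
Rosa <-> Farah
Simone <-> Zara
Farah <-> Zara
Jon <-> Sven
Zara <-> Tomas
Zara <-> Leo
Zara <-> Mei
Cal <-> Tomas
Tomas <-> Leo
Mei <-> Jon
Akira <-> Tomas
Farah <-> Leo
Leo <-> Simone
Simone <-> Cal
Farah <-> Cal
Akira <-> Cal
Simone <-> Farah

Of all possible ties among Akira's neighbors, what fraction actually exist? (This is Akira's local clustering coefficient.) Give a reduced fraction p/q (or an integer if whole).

Akira's neighbors: Cal, Farah, Leo, Rosa, Simone, and Tomas (k = 6).
Possible neighbor pairs: C(6,2) = 15. Edges among them: Cal–Farah, Cal–Leo, Cal–Simone, Cal–Tomas, Farah–Leo, Farah–Rosa, Farah–Simone, Farah–Tomas, Leo–Simone, Leo–Tomas, Simone–Tomas → e = 11.
Clustering(Akira) = 11/15.

11/15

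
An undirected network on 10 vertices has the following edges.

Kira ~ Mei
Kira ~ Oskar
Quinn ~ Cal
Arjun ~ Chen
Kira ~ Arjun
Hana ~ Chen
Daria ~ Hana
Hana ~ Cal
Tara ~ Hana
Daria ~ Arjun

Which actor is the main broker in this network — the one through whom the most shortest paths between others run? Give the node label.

Hana

Unnormalized betweenness of each node: Arjun:37/2, Cal:8, Chen:8, Daria:8, Hana:41/2, Kira:15, Mei:0, Oskar:0, Quinn:0, Tara:0.
Hana has the largest value, 41/2, making it the main broker — the node through which the most shortest paths run.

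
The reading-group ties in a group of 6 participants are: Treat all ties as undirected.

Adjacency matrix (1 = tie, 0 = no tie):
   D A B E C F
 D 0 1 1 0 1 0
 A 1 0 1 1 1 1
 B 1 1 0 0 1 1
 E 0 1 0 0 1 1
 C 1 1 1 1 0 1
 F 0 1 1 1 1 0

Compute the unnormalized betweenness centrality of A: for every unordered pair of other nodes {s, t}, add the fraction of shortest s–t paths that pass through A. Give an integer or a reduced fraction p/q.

Pairs whose geodesics pass through A — D–E: 1/2; D–F: 1/3; B–E: 1/3.
All other pairs contribute 0.
Summing the contributions gives betweenness(A) = 7/6.

7/6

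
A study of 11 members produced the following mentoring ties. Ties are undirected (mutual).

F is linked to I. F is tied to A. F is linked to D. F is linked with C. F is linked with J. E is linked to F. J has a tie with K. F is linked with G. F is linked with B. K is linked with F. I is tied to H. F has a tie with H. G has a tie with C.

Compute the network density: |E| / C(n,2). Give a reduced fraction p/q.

There are 13 edges and 11 nodes, so the maximum possible is C(11,2) = 55.
Density = 13/55.

13/55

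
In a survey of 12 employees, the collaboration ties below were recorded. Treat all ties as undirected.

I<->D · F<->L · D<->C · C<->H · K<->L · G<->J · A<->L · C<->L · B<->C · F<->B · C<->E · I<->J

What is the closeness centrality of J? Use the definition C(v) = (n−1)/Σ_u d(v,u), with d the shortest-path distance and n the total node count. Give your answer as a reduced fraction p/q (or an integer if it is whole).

11/38

Distances from J: A:5, B:4, C:3, D:2, E:4, F:5, G:1, H:4, I:1, K:5, L:4. Sum = 38.
n = 12, so closeness = 11/38.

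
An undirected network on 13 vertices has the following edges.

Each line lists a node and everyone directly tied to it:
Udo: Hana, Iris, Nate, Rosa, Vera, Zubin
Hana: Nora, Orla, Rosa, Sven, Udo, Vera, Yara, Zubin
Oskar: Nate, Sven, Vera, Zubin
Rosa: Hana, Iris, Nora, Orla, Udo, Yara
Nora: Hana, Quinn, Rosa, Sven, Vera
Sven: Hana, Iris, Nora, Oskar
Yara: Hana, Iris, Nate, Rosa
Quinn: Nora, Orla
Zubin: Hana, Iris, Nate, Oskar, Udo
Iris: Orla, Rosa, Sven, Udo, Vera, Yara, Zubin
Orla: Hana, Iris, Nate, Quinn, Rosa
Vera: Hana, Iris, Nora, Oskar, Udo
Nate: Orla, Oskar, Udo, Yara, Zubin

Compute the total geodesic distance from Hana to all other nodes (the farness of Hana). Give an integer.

Distances from Hana: Iris:2, Nate:2, Nora:1, Orla:1, Oskar:2, Quinn:2, Rosa:1, Sven:1, Udo:1, Vera:1, Yara:1, Zubin:1.
Sum = 2 + 2 + 1 + 1 + 2 + 2 + 1 + 1 + 1 + 1 + 1 + 1 = 16.

16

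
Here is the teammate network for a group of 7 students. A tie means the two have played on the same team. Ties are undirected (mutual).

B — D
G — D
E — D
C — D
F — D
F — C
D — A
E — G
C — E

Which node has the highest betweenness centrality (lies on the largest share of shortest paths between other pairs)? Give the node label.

Unnormalized betweenness of each node: A:0, B:0, C:1/2, D:11, E:1/2, F:0, G:0.
D has the largest value, 11, making it the main broker — the node through which the most shortest paths run.

D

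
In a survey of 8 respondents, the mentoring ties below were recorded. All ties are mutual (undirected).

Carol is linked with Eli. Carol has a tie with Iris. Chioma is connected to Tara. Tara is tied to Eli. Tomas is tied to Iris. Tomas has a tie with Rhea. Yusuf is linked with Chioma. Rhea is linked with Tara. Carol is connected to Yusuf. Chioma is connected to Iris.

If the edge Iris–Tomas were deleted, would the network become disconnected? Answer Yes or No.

No

Even without that edge, Iris still reaches Tomas via Iris – Chioma – Tara – Rhea – Tomas, so the network stays connected. Not a bridge.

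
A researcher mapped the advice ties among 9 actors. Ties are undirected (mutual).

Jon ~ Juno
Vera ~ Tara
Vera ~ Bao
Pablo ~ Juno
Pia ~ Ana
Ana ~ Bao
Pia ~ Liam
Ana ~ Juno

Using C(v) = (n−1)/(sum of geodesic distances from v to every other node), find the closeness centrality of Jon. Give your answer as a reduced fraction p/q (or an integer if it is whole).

Distances from Jon: Ana:2, Bao:3, Juno:1, Liam:4, Pablo:2, Pia:3, Tara:5, Vera:4. Sum = 24.
n = 9, so closeness = 8/24 = 1/3.

1/3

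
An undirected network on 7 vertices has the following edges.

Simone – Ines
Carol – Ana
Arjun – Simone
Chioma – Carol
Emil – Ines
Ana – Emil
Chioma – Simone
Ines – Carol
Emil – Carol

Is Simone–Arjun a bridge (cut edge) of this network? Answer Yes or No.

Without the Simone–Arjun edge there is no alternate route between Simone and Arjun, so the network disconnects. It is a bridge.

Yes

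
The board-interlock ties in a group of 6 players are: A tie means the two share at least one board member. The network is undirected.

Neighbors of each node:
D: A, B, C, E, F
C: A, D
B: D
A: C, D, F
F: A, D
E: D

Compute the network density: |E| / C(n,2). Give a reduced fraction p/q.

7/15

There are 7 edges and 6 nodes, so the maximum possible is C(6,2) = 15.
Density = 7/15.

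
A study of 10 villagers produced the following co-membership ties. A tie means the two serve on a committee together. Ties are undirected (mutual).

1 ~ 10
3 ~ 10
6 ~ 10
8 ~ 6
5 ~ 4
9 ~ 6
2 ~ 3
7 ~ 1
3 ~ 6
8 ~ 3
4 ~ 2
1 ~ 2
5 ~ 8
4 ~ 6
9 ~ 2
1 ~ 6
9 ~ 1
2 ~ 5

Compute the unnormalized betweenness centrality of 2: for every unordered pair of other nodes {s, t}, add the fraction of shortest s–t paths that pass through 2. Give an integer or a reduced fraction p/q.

Pairs whose geodesics pass through 2 — 7–3: 1/3; 7–5: 1; 7–4: 1/2; 10–5: 2/5; 3–5: 1/2; 3–4: 1/2; 3–9: 1/2; 3–1: 1/3; 5–9: 1; 5–1: 1; 4–9: 1/2; 4–1: 1/2.
All other pairs contribute 0.
Summing the contributions gives betweenness(2) = 106/15.

106/15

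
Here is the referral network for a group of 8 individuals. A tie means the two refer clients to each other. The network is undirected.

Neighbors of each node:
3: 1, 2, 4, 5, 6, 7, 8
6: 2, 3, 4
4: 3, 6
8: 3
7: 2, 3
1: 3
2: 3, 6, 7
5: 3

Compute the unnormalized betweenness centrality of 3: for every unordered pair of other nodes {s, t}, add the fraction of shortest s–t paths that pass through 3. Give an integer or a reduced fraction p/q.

17

Pairs whose geodesics pass through 3 — 7–6: 1/2; 7–1: 1; 7–4: 1; 7–8: 1; 7–5: 1; 6–1: 1; 6–8: 1; 6–5: 1; 1–4: 1; 1–8: 1; 1–2: 1; 1–5: 1; 4–8: 1; 4–2: 1/2 … (+4 more pairs).
All other pairs contribute 0.
Summing the contributions gives betweenness(3) = 17.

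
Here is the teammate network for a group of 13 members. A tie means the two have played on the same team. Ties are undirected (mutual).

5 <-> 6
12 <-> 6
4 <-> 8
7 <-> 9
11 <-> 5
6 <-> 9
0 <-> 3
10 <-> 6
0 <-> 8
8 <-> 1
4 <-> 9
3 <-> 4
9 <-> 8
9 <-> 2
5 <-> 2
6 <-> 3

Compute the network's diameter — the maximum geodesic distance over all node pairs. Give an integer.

5

Eccentricity of each node (its greatest distance to any other): 0:4, 1:5, 2:3, 3:3, 4:4, 5:4, 6:3, 7:4, 8:4, 9:3, 10:4, 11:5, 12:4.
The maximum eccentricity is 5, realized for instance by the pair 11–1 via 11 – 5 – 2 – 9 – 8 – 1. So the diameter is 5.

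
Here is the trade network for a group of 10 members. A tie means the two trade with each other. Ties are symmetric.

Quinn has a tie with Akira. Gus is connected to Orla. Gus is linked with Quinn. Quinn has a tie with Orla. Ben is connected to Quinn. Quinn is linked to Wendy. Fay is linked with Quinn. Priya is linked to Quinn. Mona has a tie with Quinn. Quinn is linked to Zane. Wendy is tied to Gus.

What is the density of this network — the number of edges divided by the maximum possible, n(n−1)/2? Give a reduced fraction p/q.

There are 11 edges and 10 nodes, so the maximum possible is C(10,2) = 45.
Density = 11/45.

11/45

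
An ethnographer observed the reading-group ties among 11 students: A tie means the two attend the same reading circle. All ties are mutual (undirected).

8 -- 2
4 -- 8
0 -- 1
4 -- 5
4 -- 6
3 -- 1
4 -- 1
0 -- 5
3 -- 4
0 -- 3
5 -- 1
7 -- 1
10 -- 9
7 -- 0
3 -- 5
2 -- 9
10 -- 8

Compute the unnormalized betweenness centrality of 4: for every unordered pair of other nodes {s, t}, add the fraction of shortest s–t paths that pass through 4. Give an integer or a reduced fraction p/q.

Pairs whose geodesics pass through 4 — 6–2: 1; 6–8: 1; 6–9: 2/2; 6–10: 1; 6–3: 1; 6–7: 1; 6–5: 1; 6–0: 3/3; 6–1: 1; 2–3: 1; 2–7: 1; 2–5: 1; 2–0: 3/3; 2–1: 1 … (+15 more pairs).
All other pairs contribute 0.
Summing the contributions gives betweenness(4) = 29.

29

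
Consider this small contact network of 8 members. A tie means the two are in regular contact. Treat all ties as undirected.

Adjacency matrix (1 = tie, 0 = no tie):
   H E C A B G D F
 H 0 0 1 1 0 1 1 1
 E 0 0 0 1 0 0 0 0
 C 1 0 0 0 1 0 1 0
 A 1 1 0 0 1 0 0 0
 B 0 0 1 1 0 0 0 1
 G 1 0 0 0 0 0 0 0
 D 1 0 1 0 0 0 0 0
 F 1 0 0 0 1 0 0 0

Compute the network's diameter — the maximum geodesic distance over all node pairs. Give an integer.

Eccentricity of each node (its greatest distance to any other): A:2, B:3, C:3, D:3, E:3, F:3, G:3, H:2.
The maximum eccentricity is 3, realized for instance by the pair E–C via E – A – H – C. So the diameter is 3.

3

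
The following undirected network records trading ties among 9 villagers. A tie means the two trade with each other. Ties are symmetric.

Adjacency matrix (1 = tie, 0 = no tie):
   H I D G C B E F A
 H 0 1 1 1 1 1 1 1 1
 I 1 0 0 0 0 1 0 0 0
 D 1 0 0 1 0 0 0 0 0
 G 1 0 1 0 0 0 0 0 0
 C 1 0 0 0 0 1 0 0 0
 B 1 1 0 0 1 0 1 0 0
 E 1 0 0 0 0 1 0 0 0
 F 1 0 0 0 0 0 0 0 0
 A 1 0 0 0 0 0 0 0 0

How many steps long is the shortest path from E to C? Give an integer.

2

One shortest route is E – H – C, which uses 2 edges, and E and C are not directly tied, so nothing shorter exists. So d(E,C) = 2.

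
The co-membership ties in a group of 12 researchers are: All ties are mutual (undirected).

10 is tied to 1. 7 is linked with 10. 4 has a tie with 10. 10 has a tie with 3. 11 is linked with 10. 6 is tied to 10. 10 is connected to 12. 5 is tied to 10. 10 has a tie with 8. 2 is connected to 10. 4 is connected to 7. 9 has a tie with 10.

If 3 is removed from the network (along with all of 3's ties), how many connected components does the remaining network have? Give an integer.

3's neighbors (10) remain reachable from one another through other ties, so the rest of the network stays in one piece.

1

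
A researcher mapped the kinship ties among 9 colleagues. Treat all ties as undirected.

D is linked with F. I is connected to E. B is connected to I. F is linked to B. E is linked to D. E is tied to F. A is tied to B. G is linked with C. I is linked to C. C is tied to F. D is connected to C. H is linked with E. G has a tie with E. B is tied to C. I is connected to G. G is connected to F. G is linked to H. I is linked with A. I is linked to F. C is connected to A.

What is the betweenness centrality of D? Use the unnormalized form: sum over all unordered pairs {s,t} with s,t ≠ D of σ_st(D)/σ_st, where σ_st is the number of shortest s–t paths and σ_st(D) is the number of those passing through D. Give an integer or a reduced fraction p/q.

1/4

Pairs whose geodesics pass through D — E–C: 1/4.
All other pairs contribute 0.
Summing the contributions gives betweenness(D) = 1/4.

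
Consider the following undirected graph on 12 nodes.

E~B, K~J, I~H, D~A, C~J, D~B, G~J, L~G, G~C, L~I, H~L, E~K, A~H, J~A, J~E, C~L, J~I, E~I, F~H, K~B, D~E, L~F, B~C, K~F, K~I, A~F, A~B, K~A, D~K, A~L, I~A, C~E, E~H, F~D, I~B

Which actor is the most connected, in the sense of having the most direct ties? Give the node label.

A

Degrees — A:8, B:6, C:5, D:5, E:7, F:5, G:3, H:5, I:7, J:6, K:7, L:6.
The maximum is 8, attained only by A.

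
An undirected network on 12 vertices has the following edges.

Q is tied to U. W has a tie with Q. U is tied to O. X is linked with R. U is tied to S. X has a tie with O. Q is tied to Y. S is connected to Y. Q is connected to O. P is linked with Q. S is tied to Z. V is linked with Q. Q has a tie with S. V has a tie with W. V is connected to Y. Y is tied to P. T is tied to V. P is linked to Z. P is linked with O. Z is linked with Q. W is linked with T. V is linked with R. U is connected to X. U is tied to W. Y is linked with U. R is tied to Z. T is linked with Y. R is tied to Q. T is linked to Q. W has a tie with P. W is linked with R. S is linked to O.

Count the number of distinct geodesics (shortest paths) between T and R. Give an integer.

3

The shortest distance is 2. The length-2 paths are: T–W–R; T–V–R; T–Q–R.
That gives 3 distinct shortest paths.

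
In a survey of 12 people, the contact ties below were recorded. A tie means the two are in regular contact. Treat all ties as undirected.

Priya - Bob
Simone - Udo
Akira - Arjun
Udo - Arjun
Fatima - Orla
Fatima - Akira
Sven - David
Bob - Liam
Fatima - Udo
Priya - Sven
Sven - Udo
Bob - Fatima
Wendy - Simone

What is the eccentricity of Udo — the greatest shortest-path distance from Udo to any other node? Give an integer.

Distances from Udo: Akira:2, Arjun:1, Bob:2, David:2, Fatima:1, Liam:3, Orla:2, Priya:2, Simone:1, Sven:1, Wendy:2.
The largest is 3 (to Liam), so the eccentricity of Udo is 3.

3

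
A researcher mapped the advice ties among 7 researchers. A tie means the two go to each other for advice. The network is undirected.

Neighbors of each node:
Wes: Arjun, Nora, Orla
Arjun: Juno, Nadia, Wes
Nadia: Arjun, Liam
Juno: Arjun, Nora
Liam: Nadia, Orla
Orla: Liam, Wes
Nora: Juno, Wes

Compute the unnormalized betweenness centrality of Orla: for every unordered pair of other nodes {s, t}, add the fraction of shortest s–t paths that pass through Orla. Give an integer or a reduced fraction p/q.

Pairs whose geodesics pass through Orla — Liam–Wes: 1; Liam–Nora: 1.
All other pairs contribute 0.
Summing the contributions gives betweenness(Orla) = 2.

2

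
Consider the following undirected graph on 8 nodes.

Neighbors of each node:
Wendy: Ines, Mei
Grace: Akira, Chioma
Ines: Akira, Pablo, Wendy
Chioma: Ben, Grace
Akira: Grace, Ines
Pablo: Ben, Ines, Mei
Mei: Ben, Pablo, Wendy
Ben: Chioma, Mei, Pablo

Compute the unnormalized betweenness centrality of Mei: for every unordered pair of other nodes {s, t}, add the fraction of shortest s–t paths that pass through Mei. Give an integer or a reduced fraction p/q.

Pairs whose geodesics pass through Mei — Wendy–Pablo: 1/2; Wendy–Ben: 1; Wendy–Chioma: 1.
All other pairs contribute 0.
Summing the contributions gives betweenness(Mei) = 5/2.

5/2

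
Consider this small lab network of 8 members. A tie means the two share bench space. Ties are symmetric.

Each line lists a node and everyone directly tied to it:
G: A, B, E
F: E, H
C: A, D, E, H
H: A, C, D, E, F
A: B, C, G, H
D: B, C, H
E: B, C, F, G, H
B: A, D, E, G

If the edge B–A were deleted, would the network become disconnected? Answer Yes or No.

No

Even without that edge, B still reaches A via B – G – A, so the network stays connected. Not a bridge.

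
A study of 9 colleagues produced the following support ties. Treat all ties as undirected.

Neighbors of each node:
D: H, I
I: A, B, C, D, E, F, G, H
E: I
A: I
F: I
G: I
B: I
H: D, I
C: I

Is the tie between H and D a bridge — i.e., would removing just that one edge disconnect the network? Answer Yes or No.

Even without that edge, H still reaches D via H – I – D, so the network stays connected. Not a bridge.

No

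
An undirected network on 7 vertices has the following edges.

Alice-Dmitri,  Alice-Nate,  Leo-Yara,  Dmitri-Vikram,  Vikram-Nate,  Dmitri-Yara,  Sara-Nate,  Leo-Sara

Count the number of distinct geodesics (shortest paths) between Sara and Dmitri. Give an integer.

The shortest distance is 3. The length-3 paths are: Sara–Nate–Alice–Dmitri; Sara–Nate–Vikram–Dmitri; Sara–Leo–Yara–Dmitri.
That gives 3 distinct shortest paths.

3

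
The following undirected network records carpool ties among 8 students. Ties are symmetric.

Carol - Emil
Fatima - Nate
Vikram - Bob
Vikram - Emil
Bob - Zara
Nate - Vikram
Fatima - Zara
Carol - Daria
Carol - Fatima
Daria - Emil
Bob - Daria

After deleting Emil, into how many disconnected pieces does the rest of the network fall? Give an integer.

Emil's neighbors (Carol, Daria, and Vikram) remain reachable from one another through other ties, so the rest of the network stays in one piece.

1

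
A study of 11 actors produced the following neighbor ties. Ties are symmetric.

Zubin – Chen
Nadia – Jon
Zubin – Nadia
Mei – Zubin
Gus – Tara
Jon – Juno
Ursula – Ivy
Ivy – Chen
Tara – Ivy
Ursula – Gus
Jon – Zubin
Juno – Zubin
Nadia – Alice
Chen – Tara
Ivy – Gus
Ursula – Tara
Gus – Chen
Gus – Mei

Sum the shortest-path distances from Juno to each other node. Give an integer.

Distances from Juno: Alice:3, Chen:2, Gus:3, Ivy:3, Jon:1, Mei:2, Nadia:2, Tara:3, Ursula:4, Zubin:1.
Sum = 3 + 2 + 3 + 3 + 1 + 2 + 2 + 3 + 4 + 1 = 24.

24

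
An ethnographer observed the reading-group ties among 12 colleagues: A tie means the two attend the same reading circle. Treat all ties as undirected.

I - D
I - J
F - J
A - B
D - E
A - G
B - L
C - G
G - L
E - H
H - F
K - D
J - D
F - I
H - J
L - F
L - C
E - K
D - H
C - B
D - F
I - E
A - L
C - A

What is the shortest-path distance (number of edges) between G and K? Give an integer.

One shortest route is G – L – F – D – K, which uses 4 edges, and at distance 3 from G we only reach {D, H, I, J}, which does not include K. So d(G,K) = 4.

4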